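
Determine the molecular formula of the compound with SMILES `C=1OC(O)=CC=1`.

Heavy atoms from the SMILES: 4 C, 2 O.
Implicit hydrogens by atom environment:
  3 × C (aromatic): 1 H each → 3
  1 × C (aromatic): no H
  1 × O: 1 H
  1 × O (aromatic): no H
  Total hydrogens = 4.
Molecular formula: C4H4O2

C4H4O2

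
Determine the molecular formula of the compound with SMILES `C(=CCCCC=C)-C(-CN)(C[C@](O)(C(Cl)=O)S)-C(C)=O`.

C14H22ClNO3S

Heavy atoms from the SMILES: 14 C, 1 Cl, 1 N, 3 O, 1 S.
Implicit hydrogens by atom environment:
  6 × C: 2 H each → 12
  4 × C: no H
  3 × C: 1 H each → 3
  2 × O: no H
  1 × C: 3 H
  1 × Cl: no H
  1 × N: 2 H
  1 × O: 1 H
  1 × S: 1 H
  Total hydrogens = 22.
Molecular formula: C14H22ClNO3S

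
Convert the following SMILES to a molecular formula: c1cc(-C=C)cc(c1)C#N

Heavy atoms from the SMILES: 9 C, 1 N.
Implicit hydrogens by atom environment:
  4 × C (aromatic): 1 H each → 4
  2 × C (aromatic): no H
  1 × C: 2 H
  1 × C: 1 H
  1 × C: no H
  1 × N: no H
  Total hydrogens = 7.
Molecular formula: C9H7N

C9H7N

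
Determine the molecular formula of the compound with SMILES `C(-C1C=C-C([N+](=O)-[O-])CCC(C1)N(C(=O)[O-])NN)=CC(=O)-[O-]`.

[C12H16N4O6]2-

Heavy atoms from the SMILES: 12 C, 4 N, 6 O.
Implicit hydrogens by atom environment:
  7 × C: 1 H each → 7
  3 × C: 2 H each → 6
  3 × O: no H
  3 × O (charge -1): no H
  2 × C: no H
  1 × N: 2 H
  1 × N: 1 H
  1 × N: no H
  1 × N (charge +1): no H
  Total hydrogens = 16.
Net charge -2.
Molecular formula: [C12H16N4O6]2-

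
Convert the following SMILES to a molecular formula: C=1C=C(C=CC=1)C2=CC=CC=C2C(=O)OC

Heavy atoms from the SMILES: 14 C, 2 O.
Implicit hydrogens by atom environment:
  9 × C (aromatic): 1 H each → 9
  3 × C (aromatic): no H
  2 × O: no H
  1 × C: 3 H
  1 × C: no H
  Total hydrogens = 12.
Molecular formula: C14H12O2

C14H12O2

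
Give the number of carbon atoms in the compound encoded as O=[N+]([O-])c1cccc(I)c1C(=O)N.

7

The symbol for carbon appears 7 times in the SMILES. Lowercase c denotes aromatic carbon and counts toward C.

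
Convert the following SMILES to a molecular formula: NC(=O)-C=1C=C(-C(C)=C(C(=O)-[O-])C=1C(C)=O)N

C11H11N2O4-

Heavy atoms from the SMILES: 11 C, 2 N, 4 O.
Implicit hydrogens by atom environment:
  5 × C (aromatic): no H
  3 × C: no H
  3 × O: no H
  2 × C: 3 H each → 6
  2 × N: 2 H each → 4
  1 × C (aromatic): 1 H
  1 × O (charge -1): no H
  Total hydrogens = 11.
Net charge -1.
Molecular formula: C11H11N2O4-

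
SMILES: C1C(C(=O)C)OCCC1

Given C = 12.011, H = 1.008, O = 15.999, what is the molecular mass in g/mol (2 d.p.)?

Molecular formula: C7H12O2.
M = 7×12.011 + 12×1.008 + 2×15.999 = 128.17 g/mol.

128.17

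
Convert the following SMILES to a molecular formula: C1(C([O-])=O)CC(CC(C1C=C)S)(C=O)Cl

C10H12ClO3S-

Heavy atoms from the SMILES: 10 C, 1 Cl, 3 O, 1 S.
Implicit hydrogens by atom environment:
  5 × C: 1 H each → 5
  3 × C: 2 H each → 6
  2 × C: no H
  2 × O: no H
  1 × Cl: no H
  1 × O (charge -1): no H
  1 × S: 1 H
  Total hydrogens = 12.
Net charge -1.
Molecular formula: C10H12ClO3S-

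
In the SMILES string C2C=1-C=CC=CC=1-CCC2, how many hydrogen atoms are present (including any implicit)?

Hydrogens are implicit in SMILES; fill each atom to its normal valence:
  4 × C: 2 H each → 8
  4 × C (aromatic): 1 H each → 4
  2 × C (aromatic): no H
  Total hydrogens = 12.

12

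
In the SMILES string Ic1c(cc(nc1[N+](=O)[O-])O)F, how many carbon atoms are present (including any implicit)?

5

The symbol for carbon appears 5 times in the SMILES. Lowercase c denotes aromatic carbon and counts toward C.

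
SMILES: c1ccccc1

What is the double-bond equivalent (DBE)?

4

Molecular formula from the SMILES: C6H6.
DoU = (2C + 2 + N − H − X)/2 = (2·6 + 2 + 0 − 6 − 0)/2 = 8/2 = 4.
(Structurally: 1 ring(s) + 3 π bond(s) = 4.)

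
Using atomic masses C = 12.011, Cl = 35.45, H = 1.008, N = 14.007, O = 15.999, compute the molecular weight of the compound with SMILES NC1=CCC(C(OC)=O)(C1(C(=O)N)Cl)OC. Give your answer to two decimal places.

Molecular formula: C9H13ClN2O4.
M = 9×12.011 + 1×35.45 + 13×1.008 + 2×14.007 + 4×15.999 = 248.66 g/mol.

248.66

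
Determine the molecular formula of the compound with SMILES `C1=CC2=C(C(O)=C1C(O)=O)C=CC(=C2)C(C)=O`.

C13H10O4

Heavy atoms from the SMILES: 13 C, 4 O.
Implicit hydrogens by atom environment:
  5 × C (aromatic): 1 H each → 5
  5 × C (aromatic): no H
  2 × C: no H
  2 × O: 1 H each → 2
  2 × O: no H
  1 × C: 3 H
  Total hydrogens = 10.
Molecular formula: C13H10O4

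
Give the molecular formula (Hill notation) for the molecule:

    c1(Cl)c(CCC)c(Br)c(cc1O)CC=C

Heavy atoms from the SMILES: 1 Br, 12 C, 1 Cl, 1 O.
Implicit hydrogens by atom environment:
  5 × C (aromatic): no H
  4 × C: 2 H each → 8
  1 × Br: no H
  1 × C: 3 H
  1 × C (aromatic): 1 H
  1 × C: 1 H
  1 × Cl: no H
  1 × O: 1 H
  Total hydrogens = 14.
Molecular formula: C12H14BrClO

C12H14BrClO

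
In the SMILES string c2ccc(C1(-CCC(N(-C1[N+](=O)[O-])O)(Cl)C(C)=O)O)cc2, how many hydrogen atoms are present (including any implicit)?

Hydrogens are implicit in SMILES; fill each atom to its normal valence:
  5 × C (aromatic): 1 H each → 5
  3 × C: no H
  2 × C: 2 H each → 4
  2 × O: 1 H each → 2
  2 × O: no H
  1 × C: 3 H
  1 × C: 1 H
  1 × C (aromatic): no H
  1 × Cl: no H
  1 × N: no H
  1 × N (charge +1): no H
  1 × O (charge -1): no H
  Total hydrogens = 15.

15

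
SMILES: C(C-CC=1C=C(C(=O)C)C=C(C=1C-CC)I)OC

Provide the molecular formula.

Heavy atoms from the SMILES: 15 C, 1 I, 2 O.
Implicit hydrogens by atom environment:
  5 × C: 2 H each → 10
  4 × C (aromatic): no H
  3 × C: 3 H each → 9
  2 × C (aromatic): 1 H each → 2
  2 × O: no H
  1 × C: no H
  1 × I: no H
  Total hydrogens = 21.
Molecular formula: C15H21IO2

C15H21IO2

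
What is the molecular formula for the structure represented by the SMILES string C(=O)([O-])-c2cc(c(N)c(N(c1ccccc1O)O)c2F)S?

C13H10FN2O4S-

Heavy atoms from the SMILES: 13 C, 1 F, 2 N, 4 O, 1 S.
Implicit hydrogens by atom environment:
  7 × C (aromatic): no H
  5 × C (aromatic): 1 H each → 5
  2 × O: 1 H each → 2
  1 × C: no H
  1 × F: no H
  1 × N: 2 H
  1 × N: no H
  1 × O: no H
  1 × O (charge -1): no H
  1 × S: 1 H
  Total hydrogens = 10.
Net charge -1.
Molecular formula: C13H10FN2O4S-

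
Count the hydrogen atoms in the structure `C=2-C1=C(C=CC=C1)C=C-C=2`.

Hydrogens are implicit in SMILES; fill each atom to its normal valence:
  8 × C (aromatic): 1 H each → 8
  2 × C (aromatic): no H
  Total hydrogens = 8.

8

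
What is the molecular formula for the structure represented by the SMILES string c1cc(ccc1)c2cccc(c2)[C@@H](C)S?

Heavy atoms from the SMILES: 14 C, 1 S.
Implicit hydrogens by atom environment:
  9 × C (aromatic): 1 H each → 9
  3 × C (aromatic): no H
  1 × C: 3 H
  1 × C: 1 H
  1 × S: 1 H
  Total hydrogens = 14.
Molecular formula: C14H14S

C14H14S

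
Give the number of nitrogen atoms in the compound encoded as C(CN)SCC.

The symbol for nitrogen appears 1 time in the SMILES.

1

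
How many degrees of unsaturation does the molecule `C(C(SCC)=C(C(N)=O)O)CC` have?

2

Molecular formula from the SMILES: C8H15NO2S.
DoU = (2C + 2 + N − H − X)/2 = (2·8 + 2 + 1 − 15 − 0)/2 = 4/2 = 2.
(Structurally: 0 ring(s) + 2 π bond(s) = 2.)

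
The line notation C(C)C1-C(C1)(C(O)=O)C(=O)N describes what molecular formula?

Heavy atoms from the SMILES: 7 C, 1 N, 3 O.
Implicit hydrogens by atom environment:
  3 × C: no H
  2 × C: 2 H each → 4
  2 × O: no H
  1 × C: 3 H
  1 × C: 1 H
  1 × N: 2 H
  1 × O: 1 H
  Total hydrogens = 11.
Molecular formula: C7H11NO3

C7H11NO3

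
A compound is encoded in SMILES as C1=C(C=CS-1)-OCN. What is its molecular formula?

Heavy atoms from the SMILES: 5 C, 1 N, 1 O, 1 S.
Implicit hydrogens by atom environment:
  3 × C (aromatic): 1 H each → 3
  1 × C: 2 H
  1 × C (aromatic): no H
  1 × N: 2 H
  1 × O: no H
  1 × S (aromatic): no H
  Total hydrogens = 7.
Molecular formula: C5H7NOS

C5H7NOS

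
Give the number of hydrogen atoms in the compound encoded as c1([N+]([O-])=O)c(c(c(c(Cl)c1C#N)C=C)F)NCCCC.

Hydrogens are implicit in SMILES; fill each atom to its normal valence:
  6 × C (aromatic): no H
  4 × C: 2 H each → 8
  1 × C: 3 H
  1 × C: 1 H
  1 × C: no H
  1 × Cl: no H
  1 × F: no H
  1 × N: 1 H
  1 × N (charge +1): no H
  1 × N: no H
  1 × O: no H
  1 × O (charge -1): no H
  Total hydrogens = 13.

13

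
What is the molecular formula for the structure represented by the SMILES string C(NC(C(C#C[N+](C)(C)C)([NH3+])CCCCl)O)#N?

Heavy atoms from the SMILES: 11 C, 1 Cl, 4 N, 1 O.
Implicit hydrogens by atom environment:
  4 × C: no H
  3 × C: 3 H each → 9
  3 × C: 2 H each → 6
  1 × C: 1 H
  1 × Cl: no H
  1 × N (charge +1): 3 H
  1 × N: 1 H
  1 × N: no H
  1 × N (charge +1): no H
  1 × O: 1 H
  Total hydrogens = 21.
Net charge +2.
Molecular formula: [C11H21ClN4O]2+

[C11H21ClN4O]2+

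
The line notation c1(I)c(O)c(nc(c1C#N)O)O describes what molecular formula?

C6H3IN2O3

Heavy atoms from the SMILES: 6 C, 1 I, 2 N, 3 O.
Implicit hydrogens by atom environment:
  5 × C (aromatic): no H
  3 × O: 1 H each → 3
  1 × C: no H
  1 × I: no H
  1 × N (aromatic): no H
  1 × N: no H
  Total hydrogens = 3.
Molecular formula: C6H3IN2O3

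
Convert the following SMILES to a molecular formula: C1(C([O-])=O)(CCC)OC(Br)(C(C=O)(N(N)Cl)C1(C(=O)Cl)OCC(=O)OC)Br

Heavy atoms from the SMILES: 2 Br, 13 C, 2 Cl, 2 N, 8 O.
Implicit hydrogens by atom environment:
  7 × C: no H
  7 × O: no H
  3 × C: 2 H each → 6
  2 × Br: no H
  2 × C: 3 H each → 6
  2 × Cl: no H
  1 × C: 1 H
  1 × N: 2 H
  1 × N: no H
  1 × O (charge -1): no H
  Total hydrogens = 15.
Net charge -1.
Molecular formula: C13H15Br2Cl2N2O8-

C13H15Br2Cl2N2O8-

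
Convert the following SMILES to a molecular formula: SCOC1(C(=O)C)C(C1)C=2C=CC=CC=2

Heavy atoms from the SMILES: 12 C, 2 O, 1 S.
Implicit hydrogens by atom environment:
  5 × C (aromatic): 1 H each → 5
  2 × C: 2 H each → 4
  2 × C: no H
  2 × O: no H
  1 × C: 3 H
  1 × C: 1 H
  1 × C (aromatic): no H
  1 × S: 1 H
  Total hydrogens = 14.
Molecular formula: C12H14O2S

C12H14O2S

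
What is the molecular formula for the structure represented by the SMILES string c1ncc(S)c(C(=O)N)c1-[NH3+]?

Heavy atoms from the SMILES: 6 C, 3 N, 1 O, 1 S.
Implicit hydrogens by atom environment:
  3 × C (aromatic): no H
  2 × C (aromatic): 1 H each → 2
  1 × C: no H
  1 × N (charge +1): 3 H
  1 × N: 2 H
  1 × N (aromatic): no H
  1 × O: no H
  1 × S: 1 H
  Total hydrogens = 8.
Net charge +1.
Molecular formula: C6H8N3OS+

C6H8N3OS+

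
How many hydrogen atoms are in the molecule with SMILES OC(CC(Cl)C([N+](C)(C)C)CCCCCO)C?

29

Hydrogens are implicit in SMILES; fill each atom to its normal valence:
  6 × C: 2 H each → 12
  4 × C: 3 H each → 12
  3 × C: 1 H each → 3
  2 × O: 1 H each → 2
  1 × Cl: no H
  1 × N (charge +1): no H
  Total hydrogens = 29.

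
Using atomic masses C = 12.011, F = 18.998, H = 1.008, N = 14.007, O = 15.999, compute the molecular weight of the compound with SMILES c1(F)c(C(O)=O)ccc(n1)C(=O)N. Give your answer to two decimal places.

Molecular formula: C7H5FN2O3.
M = 7×12.011 + 1×18.998 + 5×1.008 + 2×14.007 + 3×15.999 = 184.13 g/mol.

184.13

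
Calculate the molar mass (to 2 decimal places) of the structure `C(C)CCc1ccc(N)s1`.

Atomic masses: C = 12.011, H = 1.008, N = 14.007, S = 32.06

Molecular formula: C8H13NS.
M = 8×12.011 + 13×1.008 + 1×14.007 + 1×32.06 = 155.26 g/mol.

155.26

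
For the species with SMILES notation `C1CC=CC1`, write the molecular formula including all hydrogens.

C5H8

Heavy atoms from the SMILES: 5 C.
Implicit hydrogens by atom environment:
  3 × C: 2 H each → 6
  2 × C: 1 H each → 2
  Total hydrogens = 8.
Molecular formula: C5H8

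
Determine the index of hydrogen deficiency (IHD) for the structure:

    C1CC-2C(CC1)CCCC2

2

Molecular formula from the SMILES: C10H18.
DoU = (2C + 2 + N − H − X)/2 = (2·10 + 2 + 0 − 18 − 0)/2 = 4/2 = 2.
(Structurally: 2 ring(s) + 0 π bond(s) = 2.)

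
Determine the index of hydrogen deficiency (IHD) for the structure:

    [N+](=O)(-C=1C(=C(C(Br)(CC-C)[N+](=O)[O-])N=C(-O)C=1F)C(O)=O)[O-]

7

Molecular formula from the SMILES: C10H9BrFN3O7.
DoU = (2C + 2 + N − H − X)/2 = (2·10 + 2 + 3 − 9 − 2)/2 = 14/2 = 7.
(Structurally: 1 ring(s) + 6 π bond(s) = 7.)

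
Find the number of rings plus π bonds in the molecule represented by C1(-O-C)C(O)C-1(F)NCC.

Molecular formula from the SMILES: C6H12FNO2.
DoU = (2C + 2 + N − H − X)/2 = (2·6 + 2 + 1 − 12 − 1)/2 = 2/2 = 1.
(Structurally: 1 ring(s) + 0 π bond(s) = 1.)

1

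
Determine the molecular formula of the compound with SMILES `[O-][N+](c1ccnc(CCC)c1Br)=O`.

Heavy atoms from the SMILES: 1 Br, 8 C, 2 N, 2 O.
Implicit hydrogens by atom environment:
  3 × C (aromatic): no H
  2 × C: 2 H each → 4
  2 × C (aromatic): 1 H each → 2
  1 × Br: no H
  1 × C: 3 H
  1 × N (aromatic): no H
  1 × N (charge +1): no H
  1 × O: no H
  1 × O (charge -1): no H
  Total hydrogens = 9.
Molecular formula: C8H9BrN2O2

C8H9BrN2O2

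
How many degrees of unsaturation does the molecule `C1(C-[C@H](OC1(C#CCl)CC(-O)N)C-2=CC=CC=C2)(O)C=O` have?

8

Molecular formula from the SMILES: C15H16ClNO4.
DoU = (2C + 2 + N − H − X)/2 = (2·15 + 2 + 1 − 16 − 1)/2 = 16/2 = 8.
(Structurally: 2 ring(s) + 6 π bond(s) = 8.)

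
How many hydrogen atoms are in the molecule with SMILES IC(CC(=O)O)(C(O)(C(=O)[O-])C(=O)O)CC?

10

Hydrogens are implicit in SMILES; fill each atom to its normal valence:
  5 × C: no H
  3 × O: 1 H each → 3
  3 × O: no H
  2 × C: 2 H each → 4
  1 × C: 3 H
  1 × I: no H
  1 × O (charge -1): no H
  Total hydrogens = 10.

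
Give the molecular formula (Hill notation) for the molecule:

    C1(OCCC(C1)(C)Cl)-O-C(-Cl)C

C8H14Cl2O2

Heavy atoms from the SMILES: 8 C, 2 Cl, 2 O.
Implicit hydrogens by atom environment:
  3 × C: 2 H each → 6
  2 × C: 3 H each → 6
  2 × C: 1 H each → 2
  2 × Cl: no H
  2 × O: no H
  1 × C: no H
  Total hydrogens = 14.
Molecular formula: C8H14Cl2O2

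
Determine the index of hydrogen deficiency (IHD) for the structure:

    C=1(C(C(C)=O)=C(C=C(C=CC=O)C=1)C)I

Molecular formula from the SMILES: C12H11IO2.
DoU = (2C + 2 + N − H − X)/2 = (2·12 + 2 + 0 − 11 − 1)/2 = 14/2 = 7.
(Structurally: 1 ring(s) + 6 π bond(s) = 7.)

7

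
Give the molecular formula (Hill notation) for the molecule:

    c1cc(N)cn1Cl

C4H5ClN2

Heavy atoms from the SMILES: 4 C, 1 Cl, 2 N.
Implicit hydrogens by atom environment:
  3 × C (aromatic): 1 H each → 3
  1 × C (aromatic): no H
  1 × Cl: no H
  1 × N: 2 H
  1 × N (aromatic): no H
  Total hydrogens = 5.
Molecular formula: C4H5ClN2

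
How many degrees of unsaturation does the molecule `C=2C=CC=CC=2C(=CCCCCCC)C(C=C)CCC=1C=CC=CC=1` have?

Molecular formula from the SMILES: C25H32.
DoU = (2C + 2 + N − H − X)/2 = (2·25 + 2 + 0 − 32 − 0)/2 = 20/2 = 10.
(Structurally: 2 ring(s) + 8 π bond(s) = 10.)

10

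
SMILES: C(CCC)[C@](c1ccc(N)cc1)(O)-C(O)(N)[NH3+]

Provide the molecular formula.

Heavy atoms from the SMILES: 12 C, 3 N, 2 O.
Implicit hydrogens by atom environment:
  4 × C (aromatic): 1 H each → 4
  3 × C: 2 H each → 6
  2 × C: no H
  2 × C (aromatic): no H
  2 × N: 2 H each → 4
  2 × O: 1 H each → 2
  1 × C: 3 H
  1 × N (charge +1): 3 H
  Total hydrogens = 22.
Net charge +1.
Molecular formula: C12H22N3O2+

C12H22N3O2+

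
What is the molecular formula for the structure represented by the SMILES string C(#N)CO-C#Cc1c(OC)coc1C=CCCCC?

C15H17NO3

Heavy atoms from the SMILES: 15 C, 1 N, 3 O.
Implicit hydrogens by atom environment:
  4 × C: 2 H each → 8
  3 × C (aromatic): no H
  3 × C: no H
  2 × C: 3 H each → 6
  2 × C: 1 H each → 2
  2 × O: no H
  1 × C (aromatic): 1 H
  1 × N: no H
  1 × O (aromatic): no H
  Total hydrogens = 17.
Molecular formula: C15H17NO3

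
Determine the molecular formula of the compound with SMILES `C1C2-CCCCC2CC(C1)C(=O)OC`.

Heavy atoms from the SMILES: 12 C, 2 O.
Implicit hydrogens by atom environment:
  7 × C: 2 H each → 14
  3 × C: 1 H each → 3
  2 × O: no H
  1 × C: 3 H
  1 × C: no H
  Total hydrogens = 20.
Molecular formula: C12H20O2

C12H20O2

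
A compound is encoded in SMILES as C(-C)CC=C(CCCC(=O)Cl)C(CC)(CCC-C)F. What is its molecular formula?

Heavy atoms from the SMILES: 16 C, 1 Cl, 1 F, 1 O.
Implicit hydrogens by atom environment:
  9 × C: 2 H each → 18
  3 × C: 3 H each → 9
  3 × C: no H
  1 × C: 1 H
  1 × Cl: no H
  1 × F: no H
  1 × O: no H
  Total hydrogens = 28.
Molecular formula: C16H28ClFO

C16H28ClFO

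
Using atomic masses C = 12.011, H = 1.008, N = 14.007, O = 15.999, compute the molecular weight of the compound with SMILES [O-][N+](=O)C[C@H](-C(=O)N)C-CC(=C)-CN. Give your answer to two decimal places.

201.23

Molecular formula: C8H15N3O3.
M = 8×12.011 + 15×1.008 + 3×14.007 + 3×15.999 = 201.23 g/mol.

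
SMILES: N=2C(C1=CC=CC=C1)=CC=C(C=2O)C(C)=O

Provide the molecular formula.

Heavy atoms from the SMILES: 13 C, 1 N, 2 O.
Implicit hydrogens by atom environment:
  7 × C (aromatic): 1 H each → 7
  4 × C (aromatic): no H
  1 × C: 3 H
  1 × C: no H
  1 × N (aromatic): no H
  1 × O: 1 H
  1 × O: no H
  Total hydrogens = 11.
Molecular formula: C13H11NO2

C13H11NO2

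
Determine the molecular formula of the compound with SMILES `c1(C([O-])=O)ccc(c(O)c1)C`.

Heavy atoms from the SMILES: 8 C, 3 O.
Implicit hydrogens by atom environment:
  3 × C (aromatic): 1 H each → 3
  3 × C (aromatic): no H
  1 × C: 3 H
  1 × C: no H
  1 × O: 1 H
  1 × O: no H
  1 × O (charge -1): no H
  Total hydrogens = 7.
Net charge -1.
Molecular formula: C8H7O3-

C8H7O3-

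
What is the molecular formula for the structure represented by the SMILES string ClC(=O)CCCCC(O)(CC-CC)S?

C10H19ClO2S

Heavy atoms from the SMILES: 10 C, 1 Cl, 2 O, 1 S.
Implicit hydrogens by atom environment:
  7 × C: 2 H each → 14
  2 × C: no H
  1 × C: 3 H
  1 × Cl: no H
  1 × O: 1 H
  1 × O: no H
  1 × S: 1 H
  Total hydrogens = 19.
Molecular formula: C10H19ClO2S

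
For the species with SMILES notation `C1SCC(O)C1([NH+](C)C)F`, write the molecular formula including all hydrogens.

C6H13FNOS+

Heavy atoms from the SMILES: 6 C, 1 F, 1 N, 1 O, 1 S.
Implicit hydrogens by atom environment:
  2 × C: 3 H each → 6
  2 × C: 2 H each → 4
  1 × C: 1 H
  1 × C: no H
  1 × F: no H
  1 × N (charge +1): 1 H
  1 × O: 1 H
  1 × S: no H
  Total hydrogens = 13.
Net charge +1.
Molecular formula: C6H13FNOS+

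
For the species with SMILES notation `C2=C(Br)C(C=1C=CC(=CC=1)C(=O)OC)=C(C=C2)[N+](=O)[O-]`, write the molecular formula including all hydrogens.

C14H10BrNO4

Heavy atoms from the SMILES: 1 Br, 14 C, 1 N, 4 O.
Implicit hydrogens by atom environment:
  7 × C (aromatic): 1 H each → 7
  5 × C (aromatic): no H
  3 × O: no H
  1 × Br: no H
  1 × C: 3 H
  1 × C: no H
  1 × N (charge +1): no H
  1 × O (charge -1): no H
  Total hydrogens = 10.
Molecular formula: C14H10BrNO4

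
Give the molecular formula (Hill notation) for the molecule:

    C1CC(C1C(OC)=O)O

Heavy atoms from the SMILES: 6 C, 3 O.
Implicit hydrogens by atom environment:
  2 × C: 2 H each → 4
  2 × C: 1 H each → 2
  2 × O: no H
  1 × C: 3 H
  1 × C: no H
  1 × O: 1 H
  Total hydrogens = 10.
Molecular formula: C6H10O3

C6H10O3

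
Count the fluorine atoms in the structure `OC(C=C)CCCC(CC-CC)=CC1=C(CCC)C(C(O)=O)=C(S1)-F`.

The symbol for fluorine appears 1 time in the SMILES.

1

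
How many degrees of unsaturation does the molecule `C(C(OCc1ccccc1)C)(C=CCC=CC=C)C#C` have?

9

Molecular formula from the SMILES: C19H22O.
DoU = (2C + 2 + N − H − X)/2 = (2·19 + 2 + 0 − 22 − 0)/2 = 18/2 = 9.
(Structurally: 1 ring(s) + 8 π bond(s) = 9.)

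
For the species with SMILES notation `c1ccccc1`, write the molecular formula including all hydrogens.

Heavy atoms from the SMILES: 6 C.
Implicit hydrogens by atom environment:
  6 × C (aromatic): 1 H each → 6
  Total hydrogens = 6.
Molecular formula: C6H6

C6H6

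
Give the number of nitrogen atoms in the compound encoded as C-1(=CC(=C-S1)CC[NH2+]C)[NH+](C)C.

2

The symbol for nitrogen appears 2 times in the SMILES.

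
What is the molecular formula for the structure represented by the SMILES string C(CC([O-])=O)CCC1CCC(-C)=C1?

C11H17O2-

Heavy atoms from the SMILES: 11 C, 2 O.
Implicit hydrogens by atom environment:
  6 × C: 2 H each → 12
  2 × C: 1 H each → 2
  2 × C: no H
  1 × C: 3 H
  1 × O: no H
  1 × O (charge -1): no H
  Total hydrogens = 17.
Net charge -1.
Molecular formula: C11H17O2-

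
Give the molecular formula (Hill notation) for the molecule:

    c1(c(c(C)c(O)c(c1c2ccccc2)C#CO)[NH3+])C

Heavy atoms from the SMILES: 16 C, 1 N, 2 O.
Implicit hydrogens by atom environment:
  7 × C (aromatic): no H
  5 × C (aromatic): 1 H each → 5
  2 × C: 3 H each → 6
  2 × C: no H
  2 × O: 1 H each → 2
  1 × N (charge +1): 3 H
  Total hydrogens = 16.
Net charge +1.
Molecular formula: C16H16NO2+

C16H16NO2+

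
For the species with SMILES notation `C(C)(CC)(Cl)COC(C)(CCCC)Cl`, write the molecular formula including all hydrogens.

C11H22Cl2O

Heavy atoms from the SMILES: 11 C, 2 Cl, 1 O.
Implicit hydrogens by atom environment:
  5 × C: 2 H each → 10
  4 × C: 3 H each → 12
  2 × C: no H
  2 × Cl: no H
  1 × O: no H
  Total hydrogens = 22.
Molecular formula: C11H22Cl2O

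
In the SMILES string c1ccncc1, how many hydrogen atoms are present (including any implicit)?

5

Hydrogens are implicit in SMILES; fill each atom to its normal valence:
  5 × C (aromatic): 1 H each → 5
  1 × N (aromatic): no H
  Total hydrogens = 5.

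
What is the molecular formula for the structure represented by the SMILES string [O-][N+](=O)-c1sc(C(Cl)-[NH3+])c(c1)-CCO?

Heavy atoms from the SMILES: 7 C, 1 Cl, 2 N, 3 O, 1 S.
Implicit hydrogens by atom environment:
  3 × C (aromatic): no H
  2 × C: 2 H each → 4
  1 × C (aromatic): 1 H
  1 × C: 1 H
  1 × Cl: no H
  1 × N (charge +1): 3 H
  1 × N (charge +1): no H
  1 × O: 1 H
  1 × O: no H
  1 × O (charge -1): no H
  1 × S (aromatic): no H
  Total hydrogens = 10.
Net charge +1.
Molecular formula: C7H10ClN2O3S+

C7H10ClN2O3S+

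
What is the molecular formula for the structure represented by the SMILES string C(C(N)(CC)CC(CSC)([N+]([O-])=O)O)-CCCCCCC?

Heavy atoms from the SMILES: 15 C, 2 N, 3 O, 1 S.
Implicit hydrogens by atom environment:
  10 × C: 2 H each → 20
  3 × C: 3 H each → 9
  2 × C: no H
  1 × N: 2 H
  1 × N (charge +1): no H
  1 × O: 1 H
  1 × O: no H
  1 × O (charge -1): no H
  1 × S: no H
  Total hydrogens = 32.
Molecular formula: C15H32N2O3S

C15H32N2O3S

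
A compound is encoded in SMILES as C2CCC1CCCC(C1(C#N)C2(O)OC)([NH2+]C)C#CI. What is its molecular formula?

C15H22IN2O2+

Heavy atoms from the SMILES: 15 C, 1 I, 2 N, 2 O.
Implicit hydrogens by atom environment:
  6 × C: 2 H each → 12
  6 × C: no H
  2 × C: 3 H each → 6
  1 × C: 1 H
  1 × I: no H
  1 × N (charge +1): 2 H
  1 × N: no H
  1 × O: 1 H
  1 × O: no H
  Total hydrogens = 22.
Net charge +1.
Molecular formula: C15H22IN2O2+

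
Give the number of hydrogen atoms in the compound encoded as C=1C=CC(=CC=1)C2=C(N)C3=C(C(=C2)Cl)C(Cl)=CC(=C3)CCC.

Hydrogens are implicit in SMILES; fill each atom to its normal valence:
  8 × C (aromatic): 1 H each → 8
  8 × C (aromatic): no H
  2 × C: 2 H each → 4
  2 × Cl: no H
  1 × C: 3 H
  1 × N: 2 H
  Total hydrogens = 17.

17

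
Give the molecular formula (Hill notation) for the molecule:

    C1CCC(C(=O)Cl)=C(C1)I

Heavy atoms from the SMILES: 7 C, 1 Cl, 1 I, 1 O.
Implicit hydrogens by atom environment:
  4 × C: 2 H each → 8
  3 × C: no H
  1 × Cl: no H
  1 × I: no H
  1 × O: no H
  Total hydrogens = 8.
Molecular formula: C7H8ClIO

C7H8ClIO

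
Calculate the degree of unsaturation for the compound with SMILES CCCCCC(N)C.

Molecular formula from the SMILES: C7H17N.
DoU = (2C + 2 + N − H − X)/2 = (2·7 + 2 + 1 − 17 − 0)/2 = 0/2 = 0.
(Structurally: 0 ring(s) + 0 π bond(s) = 0.)

0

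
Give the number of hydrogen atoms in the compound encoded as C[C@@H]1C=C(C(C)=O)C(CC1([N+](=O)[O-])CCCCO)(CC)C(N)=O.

Hydrogens are implicit in SMILES; fill each atom to its normal valence:
  6 × C: 2 H each → 12
  5 × C: no H
  3 × C: 3 H each → 9
  3 × O: no H
  2 × C: 1 H each → 2
  1 × N: 2 H
  1 × N (charge +1): no H
  1 × O: 1 H
  1 × O (charge -1): no H
  Total hydrogens = 26.

26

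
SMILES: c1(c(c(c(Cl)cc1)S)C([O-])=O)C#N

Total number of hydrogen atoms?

Hydrogens are implicit in SMILES; fill each atom to its normal valence:
  4 × C (aromatic): no H
  2 × C (aromatic): 1 H each → 2
  2 × C: no H
  1 × Cl: no H
  1 × N: no H
  1 × O: no H
  1 × O (charge -1): no H
  1 × S: 1 H
  Total hydrogens = 3.

3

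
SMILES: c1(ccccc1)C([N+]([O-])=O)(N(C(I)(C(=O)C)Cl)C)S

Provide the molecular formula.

Heavy atoms from the SMILES: 11 C, 1 Cl, 1 I, 2 N, 3 O, 1 S.
Implicit hydrogens by atom environment:
  5 × C (aromatic): 1 H each → 5
  3 × C: no H
  2 × C: 3 H each → 6
  2 × O: no H
  1 × C (aromatic): no H
  1 × Cl: no H
  1 × I: no H
  1 × N: no H
  1 × N (charge +1): no H
  1 × O (charge -1): no H
  1 × S: 1 H
  Total hydrogens = 12.
Molecular formula: C11H12ClIN2O3S

C11H12ClIN2O3S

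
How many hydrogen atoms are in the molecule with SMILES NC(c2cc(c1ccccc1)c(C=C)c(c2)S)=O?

Hydrogens are implicit in SMILES; fill each atom to its normal valence:
  7 × C (aromatic): 1 H each → 7
  5 × C (aromatic): no H
  1 × C: 2 H
  1 × C: 1 H
  1 × C: no H
  1 × N: 2 H
  1 × O: no H
  1 × S: 1 H
  Total hydrogens = 13.

13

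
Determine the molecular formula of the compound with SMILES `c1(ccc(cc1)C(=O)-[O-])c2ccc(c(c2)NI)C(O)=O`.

C14H9INO4-

Heavy atoms from the SMILES: 14 C, 1 I, 1 N, 4 O.
Implicit hydrogens by atom environment:
  7 × C (aromatic): 1 H each → 7
  5 × C (aromatic): no H
  2 × C: no H
  2 × O: no H
  1 × I: no H
  1 × N: 1 H
  1 × O: 1 H
  1 × O (charge -1): no H
  Total hydrogens = 9.
Net charge -1.
Molecular formula: C14H9INO4-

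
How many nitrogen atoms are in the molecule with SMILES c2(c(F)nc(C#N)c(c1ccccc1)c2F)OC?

The symbol for nitrogen appears 2 times in the SMILES.

2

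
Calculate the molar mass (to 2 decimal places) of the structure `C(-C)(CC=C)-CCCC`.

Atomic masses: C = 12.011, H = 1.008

126.24

Molecular formula: C9H18.
M = 9×12.011 + 18×1.008 = 126.24 g/mol.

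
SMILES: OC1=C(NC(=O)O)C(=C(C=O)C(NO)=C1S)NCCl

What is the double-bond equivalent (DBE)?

Molecular formula from the SMILES: C9H10ClN3O5S.
DoU = (2C + 2 + N − H − X)/2 = (2·9 + 2 + 3 − 10 − 1)/2 = 12/2 = 6.
(Structurally: 1 ring(s) + 5 π bond(s) = 6.)

6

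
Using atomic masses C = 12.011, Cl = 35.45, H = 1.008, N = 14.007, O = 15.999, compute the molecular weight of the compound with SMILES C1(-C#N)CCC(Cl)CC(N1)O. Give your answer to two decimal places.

174.63

Molecular formula: C7H11ClN2O.
M = 7×12.011 + 1×35.45 + 11×1.008 + 2×14.007 + 1×15.999 = 174.63 g/mol.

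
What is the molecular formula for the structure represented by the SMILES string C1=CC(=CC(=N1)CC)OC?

C8H11NO

Heavy atoms from the SMILES: 8 C, 1 N, 1 O.
Implicit hydrogens by atom environment:
  3 × C (aromatic): 1 H each → 3
  2 × C: 3 H each → 6
  2 × C (aromatic): no H
  1 × C: 2 H
  1 × N (aromatic): no H
  1 × O: no H
  Total hydrogens = 11.
Molecular formula: C8H11NO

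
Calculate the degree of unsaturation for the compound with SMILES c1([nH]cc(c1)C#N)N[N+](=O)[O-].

Molecular formula from the SMILES: C5H4N4O2.
DoU = (2C + 2 + N − H − X)/2 = (2·5 + 2 + 4 − 4 − 0)/2 = 12/2 = 6.
(Structurally: 1 ring(s) + 5 π bond(s) = 6.)

6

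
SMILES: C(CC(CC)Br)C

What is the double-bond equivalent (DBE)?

0

Molecular formula from the SMILES: C6H13Br.
DoU = (2C + 2 + N − H − X)/2 = (2·6 + 2 + 0 − 13 − 1)/2 = 0/2 = 0.
(Structurally: 0 ring(s) + 0 π bond(s) = 0.)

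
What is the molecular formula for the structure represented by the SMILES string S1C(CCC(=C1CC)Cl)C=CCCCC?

C13H21ClS

Heavy atoms from the SMILES: 13 C, 1 Cl, 1 S.
Implicit hydrogens by atom environment:
  6 × C: 2 H each → 12
  3 × C: 1 H each → 3
  2 × C: 3 H each → 6
  2 × C: no H
  1 × Cl: no H
  1 × S: no H
  Total hydrogens = 21.
Molecular formula: C13H21ClS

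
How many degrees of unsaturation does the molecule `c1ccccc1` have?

4

Molecular formula from the SMILES: C6H6.
DoU = (2C + 2 + N − H − X)/2 = (2·6 + 2 + 0 − 6 − 0)/2 = 8/2 = 4.
(Structurally: 1 ring(s) + 3 π bond(s) = 4.)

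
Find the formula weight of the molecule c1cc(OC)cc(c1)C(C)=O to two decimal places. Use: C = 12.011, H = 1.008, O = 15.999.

Molecular formula: C9H10O2.
M = 9×12.011 + 10×1.008 + 2×15.999 = 150.18 g/mol.

150.18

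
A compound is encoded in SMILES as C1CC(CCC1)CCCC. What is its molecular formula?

C10H20

Heavy atoms from the SMILES: 10 C.
Implicit hydrogens by atom environment:
  8 × C: 2 H each → 16
  1 × C: 3 H
  1 × C: 1 H
  Total hydrogens = 20.
Molecular formula: C10H20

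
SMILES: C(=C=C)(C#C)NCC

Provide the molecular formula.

C7H9N

Heavy atoms from the SMILES: 7 C, 1 N.
Implicit hydrogens by atom environment:
  3 × C: no H
  2 × C: 2 H each → 4
  1 × C: 3 H
  1 × C: 1 H
  1 × N: 1 H
  Total hydrogens = 9.
Molecular formula: C7H9N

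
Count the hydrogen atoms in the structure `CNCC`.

Hydrogens are implicit in SMILES; fill each atom to its normal valence:
  2 × C: 3 H each → 6
  1 × C: 2 H
  1 × N: 1 H
  Total hydrogens = 9.

9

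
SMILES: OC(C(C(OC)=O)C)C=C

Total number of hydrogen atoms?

12

Hydrogens are implicit in SMILES; fill each atom to its normal valence:
  3 × C: 1 H each → 3
  2 × C: 3 H each → 6
  2 × O: no H
  1 × C: 2 H
  1 × C: no H
  1 × O: 1 H
  Total hydrogens = 12.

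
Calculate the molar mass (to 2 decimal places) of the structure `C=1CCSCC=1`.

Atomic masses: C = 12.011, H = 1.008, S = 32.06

100.18

Molecular formula: C5H8S.
M = 5×12.011 + 8×1.008 + 1×32.06 = 100.18 g/mol.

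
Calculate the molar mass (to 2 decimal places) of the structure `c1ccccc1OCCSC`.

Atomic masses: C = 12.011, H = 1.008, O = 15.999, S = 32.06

Molecular formula: C9H12OS.
M = 9×12.011 + 12×1.008 + 1×15.999 + 1×32.06 = 168.25 g/mol.

168.25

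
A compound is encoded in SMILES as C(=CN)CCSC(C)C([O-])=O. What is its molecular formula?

Heavy atoms from the SMILES: 7 C, 1 N, 2 O, 1 S.
Implicit hydrogens by atom environment:
  3 × C: 1 H each → 3
  2 × C: 2 H each → 4
  1 × C: 3 H
  1 × C: no H
  1 × N: 2 H
  1 × O: no H
  1 × O (charge -1): no H
  1 × S: no H
  Total hydrogens = 12.
Net charge -1.
Molecular formula: C7H12NO2S-

C7H12NO2S-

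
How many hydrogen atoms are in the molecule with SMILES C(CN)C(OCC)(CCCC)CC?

25

Hydrogens are implicit in SMILES; fill each atom to its normal valence:
  7 × C: 2 H each → 14
  3 × C: 3 H each → 9
  1 × C: no H
  1 × N: 2 H
  1 × O: no H
  Total hydrogens = 25.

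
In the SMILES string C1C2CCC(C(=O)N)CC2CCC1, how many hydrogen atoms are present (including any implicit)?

Hydrogens are implicit in SMILES; fill each atom to its normal valence:
  7 × C: 2 H each → 14
  3 × C: 1 H each → 3
  1 × C: no H
  1 × N: 2 H
  1 × O: no H
  Total hydrogens = 19.

19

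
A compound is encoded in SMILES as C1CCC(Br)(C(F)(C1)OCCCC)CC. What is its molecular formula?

C12H22BrFO

Heavy atoms from the SMILES: 1 Br, 12 C, 1 F, 1 O.
Implicit hydrogens by atom environment:
  8 × C: 2 H each → 16
  2 × C: 3 H each → 6
  2 × C: no H
  1 × Br: no H
  1 × F: no H
  1 × O: no H
  Total hydrogens = 22.
Molecular formula: C12H22BrFO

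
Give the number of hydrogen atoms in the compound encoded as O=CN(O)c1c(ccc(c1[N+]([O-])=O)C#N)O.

Hydrogens are implicit in SMILES; fill each atom to its normal valence:
  4 × C (aromatic): no H
  2 × C (aromatic): 1 H each → 2
  2 × N: no H
  2 × O: 1 H each → 2
  2 × O: no H
  1 × C: 1 H
  1 × C: no H
  1 × N (charge +1): no H
  1 × O (charge -1): no H
  Total hydrogens = 5.

5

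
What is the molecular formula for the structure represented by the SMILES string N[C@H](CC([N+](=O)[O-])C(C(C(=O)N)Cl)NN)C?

Heavy atoms from the SMILES: 7 C, 1 Cl, 5 N, 3 O.
Implicit hydrogens by atom environment:
  4 × C: 1 H each → 4
  3 × N: 2 H each → 6
  2 × O: no H
  1 × C: 3 H
  1 × C: 2 H
  1 × C: no H
  1 × Cl: no H
  1 × N: 1 H
  1 × N (charge +1): no H
  1 × O (charge -1): no H
  Total hydrogens = 16.
Molecular formula: C7H16ClN5O3

C7H16ClN5O3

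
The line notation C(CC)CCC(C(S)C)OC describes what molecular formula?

C9H20OS

Heavy atoms from the SMILES: 9 C, 1 O, 1 S.
Implicit hydrogens by atom environment:
  4 × C: 2 H each → 8
  3 × C: 3 H each → 9
  2 × C: 1 H each → 2
  1 × O: no H
  1 × S: 1 H
  Total hydrogens = 20.
Molecular formula: C9H20OS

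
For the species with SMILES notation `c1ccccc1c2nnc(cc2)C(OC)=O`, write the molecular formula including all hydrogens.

Heavy atoms from the SMILES: 12 C, 2 N, 2 O.
Implicit hydrogens by atom environment:
  7 × C (aromatic): 1 H each → 7
  3 × C (aromatic): no H
  2 × N (aromatic): no H
  2 × O: no H
  1 × C: 3 H
  1 × C: no H
  Total hydrogens = 10.
Molecular formula: C12H10N2O2

C12H10N2O2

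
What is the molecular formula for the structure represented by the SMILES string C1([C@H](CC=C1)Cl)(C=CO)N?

Heavy atoms from the SMILES: 7 C, 1 Cl, 1 N, 1 O.
Implicit hydrogens by atom environment:
  5 × C: 1 H each → 5
  1 × C: 2 H
  1 × C: no H
  1 × Cl: no H
  1 × N: 2 H
  1 × O: 1 H
  Total hydrogens = 10.
Molecular formula: C7H10ClNO

C7H10ClNO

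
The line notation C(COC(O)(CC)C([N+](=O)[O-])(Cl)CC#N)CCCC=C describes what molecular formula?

Heavy atoms from the SMILES: 13 C, 1 Cl, 2 N, 4 O.
Implicit hydrogens by atom environment:
  8 × C: 2 H each → 16
  3 × C: no H
  2 × O: no H
  1 × C: 3 H
  1 × C: 1 H
  1 × Cl: no H
  1 × N (charge +1): no H
  1 × N: no H
  1 × O: 1 H
  1 × O (charge -1): no H
  Total hydrogens = 21.
Molecular formula: C13H21ClN2O4

C13H21ClN2O4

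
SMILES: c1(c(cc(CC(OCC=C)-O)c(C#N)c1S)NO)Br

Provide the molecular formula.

Heavy atoms from the SMILES: 1 Br, 12 C, 2 N, 3 O, 1 S.
Implicit hydrogens by atom environment:
  5 × C (aromatic): no H
  3 × C: 2 H each → 6
  2 × C: 1 H each → 2
  2 × O: 1 H each → 2
  1 × Br: no H
  1 × C (aromatic): 1 H
  1 × C: no H
  1 × N: 1 H
  1 × N: no H
  1 × O: no H
  1 × S: 1 H
  Total hydrogens = 13.
Molecular formula: C12H13BrN2O3S

C12H13BrN2O3S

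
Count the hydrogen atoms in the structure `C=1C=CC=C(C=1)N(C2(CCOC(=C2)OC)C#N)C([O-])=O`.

Hydrogens are implicit in SMILES; fill each atom to its normal valence:
  5 × C (aromatic): 1 H each → 5
  4 × C: no H
  3 × O: no H
  2 × C: 2 H each → 4
  2 × N: no H
  1 × C: 3 H
  1 × C: 1 H
  1 × C (aromatic): no H
  1 × O (charge -1): no H
  Total hydrogens = 13.

13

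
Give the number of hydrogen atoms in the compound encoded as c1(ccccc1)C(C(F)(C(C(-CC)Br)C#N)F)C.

Hydrogens are implicit in SMILES; fill each atom to its normal valence:
  5 × C (aromatic): 1 H each → 5
  3 × C: 1 H each → 3
  2 × C: 3 H each → 6
  2 × C: no H
  2 × F: no H
  1 × Br: no H
  1 × C: 2 H
  1 × C (aromatic): no H
  1 × N: no H
  Total hydrogens = 16.

16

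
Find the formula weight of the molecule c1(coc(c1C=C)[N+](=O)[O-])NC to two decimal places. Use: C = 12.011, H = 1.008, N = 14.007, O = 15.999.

Molecular formula: C7H8N2O3.
M = 7×12.011 + 8×1.008 + 2×14.007 + 3×15.999 = 168.15 g/mol.

168.15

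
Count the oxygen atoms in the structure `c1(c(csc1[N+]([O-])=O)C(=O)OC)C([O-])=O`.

The symbol for oxygen appears 6 times in the SMILES.

6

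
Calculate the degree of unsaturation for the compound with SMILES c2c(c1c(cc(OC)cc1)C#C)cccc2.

10

Molecular formula from the SMILES: C15H12O.
DoU = (2C + 2 + N − H − X)/2 = (2·15 + 2 + 0 − 12 − 0)/2 = 20/2 = 10.
(Structurally: 2 ring(s) + 8 π bond(s) = 10.)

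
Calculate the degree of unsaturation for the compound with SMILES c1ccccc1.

Molecular formula from the SMILES: C6H6.
DoU = (2C + 2 + N − H − X)/2 = (2·6 + 2 + 0 − 6 − 0)/2 = 8/2 = 4.
(Structurally: 1 ring(s) + 3 π bond(s) = 4.)

4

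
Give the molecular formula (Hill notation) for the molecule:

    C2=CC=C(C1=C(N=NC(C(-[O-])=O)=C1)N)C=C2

C11H8N3O2-

Heavy atoms from the SMILES: 11 C, 3 N, 2 O.
Implicit hydrogens by atom environment:
  6 × C (aromatic): 1 H each → 6
  4 × C (aromatic): no H
  2 × N (aromatic): no H
  1 × C: no H
  1 × N: 2 H
  1 × O: no H
  1 × O (charge -1): no H
  Total hydrogens = 8.
Net charge -1.
Molecular formula: C11H8N3O2-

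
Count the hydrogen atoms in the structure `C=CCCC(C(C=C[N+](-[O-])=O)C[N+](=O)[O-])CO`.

16

Hydrogens are implicit in SMILES; fill each atom to its normal valence:
  5 × C: 2 H each → 10
  5 × C: 1 H each → 5
  2 × N (charge +1): no H
  2 × O: no H
  2 × O (charge -1): no H
  1 × O: 1 H
  Total hydrogens = 16.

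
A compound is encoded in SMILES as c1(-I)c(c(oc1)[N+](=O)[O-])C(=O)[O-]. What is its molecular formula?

C5HINO5-

Heavy atoms from the SMILES: 5 C, 1 I, 1 N, 5 O.
Implicit hydrogens by atom environment:
  3 × C (aromatic): no H
  2 × O: no H
  2 × O (charge -1): no H
  1 × C (aromatic): 1 H
  1 × C: no H
  1 × I: no H
  1 × N (charge +1): no H
  1 × O (aromatic): no H
  Total hydrogens = 1.
Net charge -1.
Molecular formula: C5HINO5-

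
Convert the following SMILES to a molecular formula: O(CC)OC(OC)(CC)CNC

C8H19NO3

Heavy atoms from the SMILES: 8 C, 1 N, 3 O.
Implicit hydrogens by atom environment:
  4 × C: 3 H each → 12
  3 × C: 2 H each → 6
  3 × O: no H
  1 × C: no H
  1 × N: 1 H
  Total hydrogens = 19.
Molecular formula: C8H19NO3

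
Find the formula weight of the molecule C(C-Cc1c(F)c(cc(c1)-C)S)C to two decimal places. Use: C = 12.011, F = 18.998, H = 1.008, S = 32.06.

198.30

Molecular formula: C11H15FS.
M = 11×12.011 + 1×18.998 + 15×1.008 + 1×32.06 = 198.30 g/mol.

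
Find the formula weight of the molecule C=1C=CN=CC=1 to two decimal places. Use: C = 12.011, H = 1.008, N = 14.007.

Molecular formula: C5H5N.
M = 5×12.011 + 5×1.008 + 1×14.007 = 79.10 g/mol.

79.10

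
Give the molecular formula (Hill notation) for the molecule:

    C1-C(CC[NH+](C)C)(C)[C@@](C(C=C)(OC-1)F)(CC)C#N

C15H26FN2O+

Heavy atoms from the SMILES: 15 C, 1 F, 2 N, 1 O.
Implicit hydrogens by atom environment:
  6 × C: 2 H each → 12
  4 × C: 3 H each → 12
  4 × C: no H
  1 × C: 1 H
  1 × F: no H
  1 × N (charge +1): 1 H
  1 × N: no H
  1 × O: no H
  Total hydrogens = 26.
Net charge +1.
Molecular formula: C15H26FN2O+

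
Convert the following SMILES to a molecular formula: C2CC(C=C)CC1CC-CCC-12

C12H20

Heavy atoms from the SMILES: 12 C.
Implicit hydrogens by atom environment:
  8 × C: 2 H each → 16
  4 × C: 1 H each → 4
  Total hydrogens = 20.
Molecular formula: C12H20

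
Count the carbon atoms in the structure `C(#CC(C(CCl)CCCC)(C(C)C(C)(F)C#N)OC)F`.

The symbol for carbon appears 15 times in the SMILES. (Cl is a single chlorine, not C + l.)

15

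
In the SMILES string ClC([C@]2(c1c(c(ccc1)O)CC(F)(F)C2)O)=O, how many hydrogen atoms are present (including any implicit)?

9

Hydrogens are implicit in SMILES; fill each atom to its normal valence:
  3 × C (aromatic): 1 H each → 3
  3 × C (aromatic): no H
  3 × C: no H
  2 × C: 2 H each → 4
  2 × F: no H
  2 × O: 1 H each → 2
  1 × Cl: no H
  1 × O: no H
  Total hydrogens = 9.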